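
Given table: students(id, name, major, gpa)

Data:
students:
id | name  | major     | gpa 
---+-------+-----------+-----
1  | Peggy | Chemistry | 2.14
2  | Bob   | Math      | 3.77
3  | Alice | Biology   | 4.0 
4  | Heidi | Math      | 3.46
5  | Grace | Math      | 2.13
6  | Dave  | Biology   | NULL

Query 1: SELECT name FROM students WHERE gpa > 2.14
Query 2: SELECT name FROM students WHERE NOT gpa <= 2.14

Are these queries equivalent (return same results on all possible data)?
Yes, equivalent

Both queries return: [('Alice',), ('Bob',), ('Heidi',)]

Reason: Both filter gpa > 2.14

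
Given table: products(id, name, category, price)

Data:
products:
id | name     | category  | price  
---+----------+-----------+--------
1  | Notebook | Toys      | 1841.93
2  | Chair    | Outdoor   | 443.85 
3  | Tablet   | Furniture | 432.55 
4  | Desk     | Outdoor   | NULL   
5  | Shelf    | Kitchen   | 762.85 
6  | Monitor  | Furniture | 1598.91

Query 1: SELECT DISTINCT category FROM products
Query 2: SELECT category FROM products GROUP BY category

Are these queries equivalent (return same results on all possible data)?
Yes, equivalent

Both queries return: [('Furniture',), ('Kitchen',), ('Outdoor',), ('Toys',)]

Reason: Both get unique categorys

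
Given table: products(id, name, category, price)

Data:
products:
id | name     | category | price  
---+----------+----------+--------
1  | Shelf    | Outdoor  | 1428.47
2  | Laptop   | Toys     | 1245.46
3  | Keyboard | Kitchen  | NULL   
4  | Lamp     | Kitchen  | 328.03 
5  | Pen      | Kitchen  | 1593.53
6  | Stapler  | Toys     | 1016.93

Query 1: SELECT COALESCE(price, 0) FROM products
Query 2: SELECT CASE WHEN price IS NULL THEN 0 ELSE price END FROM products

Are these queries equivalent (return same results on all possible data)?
Yes, equivalent

Both queries return: [(0,), (328.03,), (1016.93,), (1245.46,), (1428.47,), (1593.53,)]

Reason: COALESCE vs CASE for NULL handling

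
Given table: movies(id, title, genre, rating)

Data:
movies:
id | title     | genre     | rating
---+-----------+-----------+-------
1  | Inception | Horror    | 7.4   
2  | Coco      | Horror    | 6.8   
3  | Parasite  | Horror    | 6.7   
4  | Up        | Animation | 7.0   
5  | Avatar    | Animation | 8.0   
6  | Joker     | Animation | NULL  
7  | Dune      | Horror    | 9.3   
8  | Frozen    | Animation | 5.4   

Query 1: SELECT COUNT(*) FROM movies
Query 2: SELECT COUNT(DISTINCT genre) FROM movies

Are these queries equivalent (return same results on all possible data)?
No, not equivalent

Query 1 returns: [(8,)]
Query 2 returns: [(2,)]

Reason: COUNT(*) counts rows, COUNT(DISTINCT genre) counts unique genres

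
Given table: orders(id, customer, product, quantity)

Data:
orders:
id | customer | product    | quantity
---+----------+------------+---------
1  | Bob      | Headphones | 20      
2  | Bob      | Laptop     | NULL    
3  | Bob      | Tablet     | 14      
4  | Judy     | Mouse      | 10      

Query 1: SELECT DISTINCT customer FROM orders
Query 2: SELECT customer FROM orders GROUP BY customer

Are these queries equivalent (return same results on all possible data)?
Yes, equivalent

Both queries return: [('Bob',), ('Judy',)]

Reason: Both get unique customers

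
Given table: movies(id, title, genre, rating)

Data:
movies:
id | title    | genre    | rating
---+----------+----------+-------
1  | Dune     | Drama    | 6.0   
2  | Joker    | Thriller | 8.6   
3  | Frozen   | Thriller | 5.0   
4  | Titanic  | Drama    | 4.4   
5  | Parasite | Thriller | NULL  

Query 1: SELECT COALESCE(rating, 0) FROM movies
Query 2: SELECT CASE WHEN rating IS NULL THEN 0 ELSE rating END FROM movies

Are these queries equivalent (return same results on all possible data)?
Yes, equivalent

Both queries return: [(0,), (4.4,), (5.0,), (6.0,), (8.6,)]

Reason: COALESCE vs CASE for NULL handling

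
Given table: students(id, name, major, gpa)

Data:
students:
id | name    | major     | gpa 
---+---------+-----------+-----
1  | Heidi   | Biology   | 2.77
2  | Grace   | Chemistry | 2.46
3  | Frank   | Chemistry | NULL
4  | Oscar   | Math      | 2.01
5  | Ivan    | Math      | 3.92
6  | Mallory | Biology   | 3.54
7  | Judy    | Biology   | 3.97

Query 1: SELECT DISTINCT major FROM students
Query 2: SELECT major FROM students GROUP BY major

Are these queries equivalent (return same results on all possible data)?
Yes, equivalent

Both queries return: [('Biology',), ('Chemistry',), ('Math',)]

Reason: Both get unique majors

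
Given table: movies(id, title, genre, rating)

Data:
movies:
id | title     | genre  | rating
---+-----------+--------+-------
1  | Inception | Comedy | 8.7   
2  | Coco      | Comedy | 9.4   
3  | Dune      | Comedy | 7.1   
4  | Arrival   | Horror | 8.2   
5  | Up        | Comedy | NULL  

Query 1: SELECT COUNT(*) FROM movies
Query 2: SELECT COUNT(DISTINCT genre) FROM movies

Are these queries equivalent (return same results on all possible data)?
No, not equivalent

Query 1 returns: [(5,)]
Query 2 returns: [(2,)]

Reason: COUNT(*) counts rows, COUNT(DISTINCT genre) counts unique genres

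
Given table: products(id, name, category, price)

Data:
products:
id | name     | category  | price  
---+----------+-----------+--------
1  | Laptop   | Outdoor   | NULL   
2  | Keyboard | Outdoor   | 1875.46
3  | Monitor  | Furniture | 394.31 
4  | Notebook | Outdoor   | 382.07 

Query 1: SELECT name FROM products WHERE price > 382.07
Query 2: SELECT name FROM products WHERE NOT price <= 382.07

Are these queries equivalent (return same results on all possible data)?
Yes, equivalent

Both queries return: [('Keyboard',), ('Monitor',)]

Reason: Both filter price > 382.07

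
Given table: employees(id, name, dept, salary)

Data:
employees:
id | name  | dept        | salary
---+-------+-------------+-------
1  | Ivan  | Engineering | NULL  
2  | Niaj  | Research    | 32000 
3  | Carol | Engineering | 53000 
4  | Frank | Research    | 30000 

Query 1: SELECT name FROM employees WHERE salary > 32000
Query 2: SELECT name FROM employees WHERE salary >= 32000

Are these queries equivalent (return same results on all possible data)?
No, not equivalent

Query 1 returns: [('Carol',)]
Query 2 returns: [('Niaj',), ('Carol',)]

Reason: > vs >= gives different results when salary = 32000 exists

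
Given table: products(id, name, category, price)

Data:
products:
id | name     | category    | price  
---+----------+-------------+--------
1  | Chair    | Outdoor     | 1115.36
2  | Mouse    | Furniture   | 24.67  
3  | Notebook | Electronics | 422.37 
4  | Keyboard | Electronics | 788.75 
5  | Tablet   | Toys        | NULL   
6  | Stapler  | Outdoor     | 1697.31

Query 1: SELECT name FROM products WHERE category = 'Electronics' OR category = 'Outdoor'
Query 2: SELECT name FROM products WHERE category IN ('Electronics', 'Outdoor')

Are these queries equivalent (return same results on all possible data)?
Yes, equivalent

Both queries return: [('Chair',), ('Keyboard',), ('Notebook',), ('Stapler',)]

Reason: OR vs IN are equivalent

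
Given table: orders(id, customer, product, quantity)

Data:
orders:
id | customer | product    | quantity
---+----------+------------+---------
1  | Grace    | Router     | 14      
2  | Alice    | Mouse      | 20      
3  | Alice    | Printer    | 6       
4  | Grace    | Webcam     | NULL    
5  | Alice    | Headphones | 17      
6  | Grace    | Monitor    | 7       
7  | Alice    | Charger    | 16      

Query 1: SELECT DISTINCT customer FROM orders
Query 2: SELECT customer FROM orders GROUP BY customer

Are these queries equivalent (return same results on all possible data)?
Yes, equivalent

Both queries return: [('Alice',), ('Grace',)]

Reason: Both get unique customers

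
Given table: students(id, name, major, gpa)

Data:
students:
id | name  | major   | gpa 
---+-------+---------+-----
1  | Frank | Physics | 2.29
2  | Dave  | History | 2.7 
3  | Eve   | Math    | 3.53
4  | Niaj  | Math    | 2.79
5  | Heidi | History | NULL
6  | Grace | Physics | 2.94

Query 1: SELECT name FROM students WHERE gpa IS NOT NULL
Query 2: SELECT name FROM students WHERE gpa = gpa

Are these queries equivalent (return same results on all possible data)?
Yes, equivalent

Both queries return: [('Dave',), ('Eve',), ('Frank',), ('Grace',), ('Niaj',)]

Reason: IS NOT NULL vs self-equality (both exclude NULLs)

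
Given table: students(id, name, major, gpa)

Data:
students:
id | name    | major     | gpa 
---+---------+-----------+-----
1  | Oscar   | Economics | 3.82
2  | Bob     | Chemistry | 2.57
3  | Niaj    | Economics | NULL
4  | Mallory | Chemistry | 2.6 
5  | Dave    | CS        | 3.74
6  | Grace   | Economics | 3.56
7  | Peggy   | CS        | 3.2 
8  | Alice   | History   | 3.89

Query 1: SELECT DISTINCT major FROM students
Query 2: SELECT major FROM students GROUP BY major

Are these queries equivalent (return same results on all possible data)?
Yes, equivalent

Both queries return: [('CS',), ('Chemistry',), ('Economics',), ('History',)]

Reason: Both get unique majors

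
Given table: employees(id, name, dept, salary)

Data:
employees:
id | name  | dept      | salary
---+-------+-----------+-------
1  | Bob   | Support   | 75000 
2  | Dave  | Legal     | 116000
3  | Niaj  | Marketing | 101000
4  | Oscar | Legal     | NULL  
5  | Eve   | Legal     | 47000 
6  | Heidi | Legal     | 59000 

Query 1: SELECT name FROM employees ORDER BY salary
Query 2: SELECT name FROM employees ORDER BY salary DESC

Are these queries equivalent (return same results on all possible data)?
No, not equivalent

Query 1 returns: [('Oscar',), ('Eve',), ('Heidi',), ('Bob',), ('Niaj',), ('Dave',)]
Query 2 returns: [('Dave',), ('Niaj',), ('Bob',), ('Heidi',), ('Eve',), ('Oscar',)]

Reason: ASC vs DESC gives opposite ordering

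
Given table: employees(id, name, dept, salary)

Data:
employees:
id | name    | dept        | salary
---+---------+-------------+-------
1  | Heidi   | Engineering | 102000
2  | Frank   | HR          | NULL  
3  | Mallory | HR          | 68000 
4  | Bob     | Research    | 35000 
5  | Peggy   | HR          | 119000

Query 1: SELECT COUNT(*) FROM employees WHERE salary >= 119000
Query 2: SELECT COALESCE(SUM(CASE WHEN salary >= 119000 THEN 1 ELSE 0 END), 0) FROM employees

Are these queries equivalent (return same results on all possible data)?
Yes, equivalent

Both queries return: [(1,)]

Reason: COUNT with WHERE vs conditional SUM (COALESCE handles empty-table NULL)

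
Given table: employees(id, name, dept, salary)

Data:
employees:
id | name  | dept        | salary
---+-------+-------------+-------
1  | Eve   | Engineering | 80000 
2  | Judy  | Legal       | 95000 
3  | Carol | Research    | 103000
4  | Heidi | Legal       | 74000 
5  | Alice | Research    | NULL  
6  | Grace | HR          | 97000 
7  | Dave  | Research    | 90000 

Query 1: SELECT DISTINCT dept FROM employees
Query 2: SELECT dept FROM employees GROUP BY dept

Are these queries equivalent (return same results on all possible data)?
Yes, equivalent

Both queries return: [('Engineering',), ('HR',), ('Legal',), ('Research',)]

Reason: Both get unique depts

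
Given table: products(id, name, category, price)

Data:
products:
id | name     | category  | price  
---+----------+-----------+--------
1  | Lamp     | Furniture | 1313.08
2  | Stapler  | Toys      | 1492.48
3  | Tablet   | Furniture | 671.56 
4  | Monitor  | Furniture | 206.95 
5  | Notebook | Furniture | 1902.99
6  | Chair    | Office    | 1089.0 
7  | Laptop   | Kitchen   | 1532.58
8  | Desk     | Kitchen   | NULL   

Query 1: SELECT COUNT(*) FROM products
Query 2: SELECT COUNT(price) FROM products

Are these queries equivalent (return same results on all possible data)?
No, not equivalent

Query 1 returns: [(8,)]
Query 2 returns: [(7,)]

Reason: COUNT(*) includes NULLs, COUNT(column) excludes them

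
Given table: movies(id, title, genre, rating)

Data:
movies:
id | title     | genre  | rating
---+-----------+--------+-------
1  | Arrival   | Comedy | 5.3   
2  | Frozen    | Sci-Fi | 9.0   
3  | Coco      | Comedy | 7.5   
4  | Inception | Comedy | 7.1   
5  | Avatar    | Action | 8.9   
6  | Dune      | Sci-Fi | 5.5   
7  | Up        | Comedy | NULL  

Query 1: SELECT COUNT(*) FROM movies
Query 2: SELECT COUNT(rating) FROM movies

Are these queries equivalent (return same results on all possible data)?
No, not equivalent

Query 1 returns: [(7,)]
Query 2 returns: [(6,)]

Reason: COUNT(*) includes NULLs, COUNT(column) excludes them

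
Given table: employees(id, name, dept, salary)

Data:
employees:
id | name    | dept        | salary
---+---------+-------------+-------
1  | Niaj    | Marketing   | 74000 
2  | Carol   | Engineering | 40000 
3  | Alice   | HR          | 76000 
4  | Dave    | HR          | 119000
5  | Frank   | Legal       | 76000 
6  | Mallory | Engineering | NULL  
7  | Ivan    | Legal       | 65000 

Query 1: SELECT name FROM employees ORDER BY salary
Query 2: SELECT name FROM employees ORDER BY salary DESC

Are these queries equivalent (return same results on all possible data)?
No, not equivalent

Query 1 returns: [('Mallory',), ('Carol',), ('Ivan',), ('Niaj',), ('Alice',), ('Frank',), ('Dave',)]
Query 2 returns: [('Dave',), ('Alice',), ('Frank',), ('Niaj',), ('Ivan',), ('Carol',), ('Mallory',)]

Reason: ASC vs DESC gives opposite ordering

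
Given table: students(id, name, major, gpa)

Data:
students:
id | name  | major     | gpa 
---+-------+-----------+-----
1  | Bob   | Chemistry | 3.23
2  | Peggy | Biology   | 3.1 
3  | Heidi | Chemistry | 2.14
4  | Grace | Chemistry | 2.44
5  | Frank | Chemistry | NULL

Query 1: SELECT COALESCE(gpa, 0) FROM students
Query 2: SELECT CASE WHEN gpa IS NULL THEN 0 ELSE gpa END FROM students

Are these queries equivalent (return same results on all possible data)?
Yes, equivalent

Both queries return: [(0,), (2.14,), (2.44,), (3.1,), (3.23,)]

Reason: COALESCE vs CASE for NULL handling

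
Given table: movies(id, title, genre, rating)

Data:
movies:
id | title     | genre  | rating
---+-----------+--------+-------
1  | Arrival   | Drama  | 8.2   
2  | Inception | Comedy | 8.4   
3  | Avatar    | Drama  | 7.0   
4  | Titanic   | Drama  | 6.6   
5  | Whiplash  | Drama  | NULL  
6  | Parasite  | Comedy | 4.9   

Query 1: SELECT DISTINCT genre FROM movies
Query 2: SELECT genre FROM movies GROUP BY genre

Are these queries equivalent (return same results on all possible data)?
Yes, equivalent

Both queries return: [('Comedy',), ('Drama',)]

Reason: Both get unique genres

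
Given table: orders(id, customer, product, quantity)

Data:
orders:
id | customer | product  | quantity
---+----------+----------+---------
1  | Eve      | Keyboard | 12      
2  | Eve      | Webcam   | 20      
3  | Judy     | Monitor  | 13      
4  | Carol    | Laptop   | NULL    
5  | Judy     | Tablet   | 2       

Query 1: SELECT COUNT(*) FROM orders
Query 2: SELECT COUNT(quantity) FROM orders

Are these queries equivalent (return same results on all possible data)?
No, not equivalent

Query 1 returns: [(5,)]
Query 2 returns: [(4,)]

Reason: COUNT(*) includes NULLs, COUNT(column) excludes them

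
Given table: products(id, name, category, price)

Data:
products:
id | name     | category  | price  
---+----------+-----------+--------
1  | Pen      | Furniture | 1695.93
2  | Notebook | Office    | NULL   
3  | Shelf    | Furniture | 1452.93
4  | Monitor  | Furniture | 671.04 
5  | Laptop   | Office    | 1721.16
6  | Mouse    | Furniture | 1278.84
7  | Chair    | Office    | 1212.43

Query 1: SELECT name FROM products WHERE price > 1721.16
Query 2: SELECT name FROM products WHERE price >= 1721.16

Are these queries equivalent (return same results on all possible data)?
No, not equivalent

Query 1 returns: []
Query 2 returns: [('Laptop',)]

Reason: > vs >= gives different results when price = 1721.16 exists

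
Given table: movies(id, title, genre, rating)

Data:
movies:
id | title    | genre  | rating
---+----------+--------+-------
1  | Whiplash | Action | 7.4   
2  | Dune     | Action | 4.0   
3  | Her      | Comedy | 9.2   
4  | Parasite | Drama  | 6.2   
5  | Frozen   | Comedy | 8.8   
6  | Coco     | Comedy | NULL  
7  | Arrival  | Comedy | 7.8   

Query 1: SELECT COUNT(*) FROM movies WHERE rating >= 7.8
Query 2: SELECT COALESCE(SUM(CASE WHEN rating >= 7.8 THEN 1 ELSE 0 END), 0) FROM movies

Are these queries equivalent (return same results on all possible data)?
Yes, equivalent

Both queries return: [(3,)]

Reason: COUNT with WHERE vs conditional SUM (COALESCE handles empty-table NULL)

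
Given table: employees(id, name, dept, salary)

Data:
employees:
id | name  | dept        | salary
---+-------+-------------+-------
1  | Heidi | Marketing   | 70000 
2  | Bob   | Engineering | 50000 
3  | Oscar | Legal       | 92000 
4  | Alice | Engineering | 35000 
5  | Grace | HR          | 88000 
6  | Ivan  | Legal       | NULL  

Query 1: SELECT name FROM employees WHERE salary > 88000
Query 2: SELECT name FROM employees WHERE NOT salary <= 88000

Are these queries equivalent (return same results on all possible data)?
Yes, equivalent

Both queries return: [('Oscar',)]

Reason: Both filter salary > 88000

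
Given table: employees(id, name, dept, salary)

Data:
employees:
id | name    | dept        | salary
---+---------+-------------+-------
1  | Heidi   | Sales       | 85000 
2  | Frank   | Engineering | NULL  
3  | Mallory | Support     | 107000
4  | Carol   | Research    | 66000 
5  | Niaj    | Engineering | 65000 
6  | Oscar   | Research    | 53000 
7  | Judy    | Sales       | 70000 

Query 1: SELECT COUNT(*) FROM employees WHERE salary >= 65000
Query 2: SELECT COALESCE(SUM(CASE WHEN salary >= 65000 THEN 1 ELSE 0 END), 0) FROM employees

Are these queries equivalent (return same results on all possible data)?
Yes, equivalent

Both queries return: [(5,)]

Reason: COUNT with WHERE vs conditional SUM (COALESCE handles empty-table NULL)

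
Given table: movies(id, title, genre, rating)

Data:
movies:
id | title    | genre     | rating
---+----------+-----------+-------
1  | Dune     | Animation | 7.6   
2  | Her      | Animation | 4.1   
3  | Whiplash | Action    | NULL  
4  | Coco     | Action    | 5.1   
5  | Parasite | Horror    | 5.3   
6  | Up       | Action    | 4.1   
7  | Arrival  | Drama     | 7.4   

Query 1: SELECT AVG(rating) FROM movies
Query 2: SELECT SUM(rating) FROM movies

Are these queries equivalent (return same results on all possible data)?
No, not equivalent

Query 1 returns: [(5.6000000000000005,)]
Query 2 returns: [(33.6,)]

Reason: AVG vs SUM give different aggregate values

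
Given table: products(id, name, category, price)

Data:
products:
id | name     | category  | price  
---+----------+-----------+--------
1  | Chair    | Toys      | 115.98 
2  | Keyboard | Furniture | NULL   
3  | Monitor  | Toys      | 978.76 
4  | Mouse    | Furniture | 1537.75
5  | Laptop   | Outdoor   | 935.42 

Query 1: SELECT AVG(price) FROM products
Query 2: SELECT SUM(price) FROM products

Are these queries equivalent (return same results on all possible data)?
No, not equivalent

Query 1 returns: [(891.9775,)]
Query 2 returns: [(3567.91,)]

Reason: AVG vs SUM give different aggregate values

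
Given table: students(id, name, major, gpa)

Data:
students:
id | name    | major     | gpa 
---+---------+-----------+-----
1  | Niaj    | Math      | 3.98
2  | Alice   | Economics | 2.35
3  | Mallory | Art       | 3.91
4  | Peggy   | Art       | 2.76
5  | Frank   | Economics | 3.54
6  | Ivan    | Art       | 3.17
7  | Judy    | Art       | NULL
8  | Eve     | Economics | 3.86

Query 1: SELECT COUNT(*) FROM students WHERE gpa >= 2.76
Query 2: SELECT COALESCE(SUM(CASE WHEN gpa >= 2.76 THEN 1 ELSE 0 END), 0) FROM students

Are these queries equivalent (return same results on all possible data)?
Yes, equivalent

Both queries return: [(6,)]

Reason: COUNT with WHERE vs conditional SUM (COALESCE handles empty-table NULL)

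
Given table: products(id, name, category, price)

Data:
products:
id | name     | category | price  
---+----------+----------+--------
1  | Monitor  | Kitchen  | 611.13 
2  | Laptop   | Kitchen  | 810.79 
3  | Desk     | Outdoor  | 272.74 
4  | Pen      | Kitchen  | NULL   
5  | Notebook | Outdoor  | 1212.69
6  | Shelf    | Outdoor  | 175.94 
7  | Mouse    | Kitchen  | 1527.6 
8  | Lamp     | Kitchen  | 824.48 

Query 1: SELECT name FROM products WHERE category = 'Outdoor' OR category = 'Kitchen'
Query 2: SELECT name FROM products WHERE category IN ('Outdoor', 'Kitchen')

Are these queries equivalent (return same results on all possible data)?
Yes, equivalent

Both queries return: [('Desk',), ('Lamp',), ('Laptop',), ('Monitor',), ('Mouse',), ('Notebook',), ('Pen',), ('Shelf',)]

Reason: OR vs IN are equivalent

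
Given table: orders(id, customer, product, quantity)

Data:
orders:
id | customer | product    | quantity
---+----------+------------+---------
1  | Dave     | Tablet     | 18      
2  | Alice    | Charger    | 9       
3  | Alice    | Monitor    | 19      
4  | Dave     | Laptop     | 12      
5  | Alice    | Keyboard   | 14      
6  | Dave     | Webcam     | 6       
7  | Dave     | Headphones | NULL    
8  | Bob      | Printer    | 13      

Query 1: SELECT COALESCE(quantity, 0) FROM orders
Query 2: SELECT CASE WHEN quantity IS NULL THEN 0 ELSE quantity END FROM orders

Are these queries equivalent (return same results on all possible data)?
Yes, equivalent

Both queries return: [(0,), (6,), (9,), (12,), (13,), (14,), (18,), (19,)]

Reason: COALESCE vs CASE for NULL handling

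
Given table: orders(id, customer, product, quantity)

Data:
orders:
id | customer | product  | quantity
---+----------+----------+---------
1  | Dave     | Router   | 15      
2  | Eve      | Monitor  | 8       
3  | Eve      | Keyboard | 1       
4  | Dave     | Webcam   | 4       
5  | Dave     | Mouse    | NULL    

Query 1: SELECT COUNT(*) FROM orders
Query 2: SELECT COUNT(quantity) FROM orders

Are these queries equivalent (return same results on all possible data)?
No, not equivalent

Query 1 returns: [(5,)]
Query 2 returns: [(4,)]

Reason: COUNT(*) includes NULLs, COUNT(column) excludes them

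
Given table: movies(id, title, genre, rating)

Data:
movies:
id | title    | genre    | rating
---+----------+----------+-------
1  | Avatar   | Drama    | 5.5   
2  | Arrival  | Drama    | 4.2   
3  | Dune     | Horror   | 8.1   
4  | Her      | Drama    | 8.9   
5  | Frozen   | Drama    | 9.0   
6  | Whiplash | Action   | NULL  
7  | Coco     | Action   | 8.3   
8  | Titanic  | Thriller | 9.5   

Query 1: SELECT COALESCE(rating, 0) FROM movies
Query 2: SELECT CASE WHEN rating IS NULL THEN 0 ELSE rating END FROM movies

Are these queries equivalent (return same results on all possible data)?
Yes, equivalent

Both queries return: [(0,), (4.2,), (5.5,), (8.1,), (8.3,), (8.9,), (9.0,), (9.5,)]

Reason: COALESCE vs CASE for NULL handling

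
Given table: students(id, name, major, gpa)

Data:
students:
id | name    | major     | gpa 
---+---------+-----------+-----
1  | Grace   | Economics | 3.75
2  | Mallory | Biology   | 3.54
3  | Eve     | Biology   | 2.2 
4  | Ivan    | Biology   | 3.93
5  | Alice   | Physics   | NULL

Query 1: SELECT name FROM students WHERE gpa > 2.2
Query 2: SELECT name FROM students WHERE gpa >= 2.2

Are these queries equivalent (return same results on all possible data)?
No, not equivalent

Query 1 returns: [('Grace',), ('Mallory',), ('Ivan',)]
Query 2 returns: [('Grace',), ('Mallory',), ('Eve',), ('Ivan',)]

Reason: > vs >= gives different results when gpa = 2.2 exists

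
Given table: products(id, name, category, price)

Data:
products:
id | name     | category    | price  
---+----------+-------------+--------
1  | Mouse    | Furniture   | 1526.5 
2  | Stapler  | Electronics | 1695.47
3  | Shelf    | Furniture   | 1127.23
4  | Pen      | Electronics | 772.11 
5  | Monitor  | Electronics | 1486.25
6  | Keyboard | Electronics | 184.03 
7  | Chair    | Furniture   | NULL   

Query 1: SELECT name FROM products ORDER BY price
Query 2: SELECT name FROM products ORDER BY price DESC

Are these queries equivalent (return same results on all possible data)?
No, not equivalent

Query 1 returns: [('Chair',), ('Keyboard',), ('Pen',), ('Shelf',), ('Monitor',), ('Mouse',), ('Stapler',)]
Query 2 returns: [('Stapler',), ('Mouse',), ('Monitor',), ('Shelf',), ('Pen',), ('Keyboard',), ('Chair',)]

Reason: ASC vs DESC gives opposite ordering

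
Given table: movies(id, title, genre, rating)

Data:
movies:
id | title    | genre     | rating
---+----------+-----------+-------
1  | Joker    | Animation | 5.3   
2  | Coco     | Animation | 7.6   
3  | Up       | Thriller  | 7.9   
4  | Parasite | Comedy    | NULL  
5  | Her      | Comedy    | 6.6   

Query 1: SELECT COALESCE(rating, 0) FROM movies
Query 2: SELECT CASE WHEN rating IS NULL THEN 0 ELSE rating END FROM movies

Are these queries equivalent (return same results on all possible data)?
Yes, equivalent

Both queries return: [(0,), (5.3,), (6.6,), (7.6,), (7.9,)]

Reason: COALESCE vs CASE for NULL handling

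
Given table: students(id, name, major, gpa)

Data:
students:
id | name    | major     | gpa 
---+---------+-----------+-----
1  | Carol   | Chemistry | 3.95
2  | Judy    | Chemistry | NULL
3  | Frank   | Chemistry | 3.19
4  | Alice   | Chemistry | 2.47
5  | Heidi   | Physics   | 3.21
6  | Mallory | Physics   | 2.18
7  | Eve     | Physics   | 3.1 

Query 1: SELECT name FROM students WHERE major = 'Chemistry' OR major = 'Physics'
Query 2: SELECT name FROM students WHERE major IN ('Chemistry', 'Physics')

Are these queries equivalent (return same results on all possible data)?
Yes, equivalent

Both queries return: [('Alice',), ('Carol',), ('Eve',), ('Frank',), ('Heidi',), ('Judy',), ('Mallory',)]

Reason: OR vs IN are equivalent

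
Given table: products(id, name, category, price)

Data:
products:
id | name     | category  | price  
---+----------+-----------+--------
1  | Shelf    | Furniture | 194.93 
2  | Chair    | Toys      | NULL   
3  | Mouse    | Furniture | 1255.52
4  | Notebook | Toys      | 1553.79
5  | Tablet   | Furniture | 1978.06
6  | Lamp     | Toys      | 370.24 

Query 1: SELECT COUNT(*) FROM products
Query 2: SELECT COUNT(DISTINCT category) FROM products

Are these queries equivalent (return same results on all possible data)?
No, not equivalent

Query 1 returns: [(6,)]
Query 2 returns: [(2,)]

Reason: COUNT(*) counts rows, COUNT(DISTINCT category) counts unique categorys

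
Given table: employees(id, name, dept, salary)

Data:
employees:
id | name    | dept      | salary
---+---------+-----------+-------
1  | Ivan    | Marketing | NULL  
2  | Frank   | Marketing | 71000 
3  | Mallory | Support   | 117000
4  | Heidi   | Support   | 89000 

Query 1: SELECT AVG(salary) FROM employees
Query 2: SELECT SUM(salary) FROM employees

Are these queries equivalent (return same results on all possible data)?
No, not equivalent

Query 1 returns: [(92333.33333333333,)]
Query 2 returns: [(277000,)]

Reason: AVG vs SUM give different aggregate values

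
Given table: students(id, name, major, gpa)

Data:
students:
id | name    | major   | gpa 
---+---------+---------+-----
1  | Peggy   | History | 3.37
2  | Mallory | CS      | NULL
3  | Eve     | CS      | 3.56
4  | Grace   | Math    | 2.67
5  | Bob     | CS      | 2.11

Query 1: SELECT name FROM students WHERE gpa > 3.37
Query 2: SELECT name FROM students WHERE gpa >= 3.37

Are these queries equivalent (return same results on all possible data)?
No, not equivalent

Query 1 returns: [('Eve',)]
Query 2 returns: [('Peggy',), ('Eve',)]

Reason: > vs >= gives different results when gpa = 3.37 exists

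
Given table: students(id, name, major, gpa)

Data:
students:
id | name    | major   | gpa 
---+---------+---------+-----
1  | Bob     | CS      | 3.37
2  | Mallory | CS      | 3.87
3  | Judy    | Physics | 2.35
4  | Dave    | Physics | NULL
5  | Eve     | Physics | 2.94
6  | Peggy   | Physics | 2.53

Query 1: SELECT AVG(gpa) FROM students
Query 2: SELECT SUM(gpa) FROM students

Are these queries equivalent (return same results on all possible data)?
No, not equivalent

Query 1 returns: [(3.012,)]
Query 2 returns: [(15.06,)]

Reason: AVG vs SUM give different aggregate values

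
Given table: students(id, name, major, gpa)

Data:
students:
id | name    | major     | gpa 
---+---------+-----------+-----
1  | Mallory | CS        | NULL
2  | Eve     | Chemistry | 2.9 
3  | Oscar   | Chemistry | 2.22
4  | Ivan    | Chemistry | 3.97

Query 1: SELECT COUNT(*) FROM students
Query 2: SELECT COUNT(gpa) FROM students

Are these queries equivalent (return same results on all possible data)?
No, not equivalent

Query 1 returns: [(4,)]
Query 2 returns: [(3,)]

Reason: COUNT(*) includes NULLs, COUNT(column) excludes them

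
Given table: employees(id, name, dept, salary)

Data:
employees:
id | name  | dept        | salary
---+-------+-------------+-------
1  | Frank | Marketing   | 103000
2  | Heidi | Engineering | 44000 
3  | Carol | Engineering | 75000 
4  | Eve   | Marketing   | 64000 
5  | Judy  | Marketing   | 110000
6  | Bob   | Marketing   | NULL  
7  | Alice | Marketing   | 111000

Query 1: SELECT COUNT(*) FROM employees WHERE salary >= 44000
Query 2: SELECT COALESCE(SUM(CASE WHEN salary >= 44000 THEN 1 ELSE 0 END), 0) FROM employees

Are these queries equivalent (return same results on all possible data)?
Yes, equivalent

Both queries return: [(6,)]

Reason: COUNT with WHERE vs conditional SUM (COALESCE handles empty-table NULL)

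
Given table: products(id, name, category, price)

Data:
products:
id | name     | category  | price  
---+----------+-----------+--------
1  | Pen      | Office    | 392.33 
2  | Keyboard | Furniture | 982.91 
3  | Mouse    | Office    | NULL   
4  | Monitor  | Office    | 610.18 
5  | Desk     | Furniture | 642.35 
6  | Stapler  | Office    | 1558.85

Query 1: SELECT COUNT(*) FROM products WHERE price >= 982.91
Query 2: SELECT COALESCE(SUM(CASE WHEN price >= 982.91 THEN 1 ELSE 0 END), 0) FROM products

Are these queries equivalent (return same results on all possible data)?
Yes, equivalent

Both queries return: [(2,)]

Reason: COUNT with WHERE vs conditional SUM (COALESCE handles empty-table NULL)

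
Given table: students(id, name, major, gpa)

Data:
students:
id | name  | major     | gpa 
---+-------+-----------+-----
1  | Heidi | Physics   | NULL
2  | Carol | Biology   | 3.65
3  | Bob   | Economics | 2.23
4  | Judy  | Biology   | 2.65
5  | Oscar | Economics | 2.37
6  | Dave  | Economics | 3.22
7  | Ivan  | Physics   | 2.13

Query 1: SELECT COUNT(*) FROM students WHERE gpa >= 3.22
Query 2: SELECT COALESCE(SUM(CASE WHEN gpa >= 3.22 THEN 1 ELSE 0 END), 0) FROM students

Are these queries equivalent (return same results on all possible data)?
Yes, equivalent

Both queries return: [(2,)]

Reason: COUNT with WHERE vs conditional SUM (COALESCE handles empty-table NULL)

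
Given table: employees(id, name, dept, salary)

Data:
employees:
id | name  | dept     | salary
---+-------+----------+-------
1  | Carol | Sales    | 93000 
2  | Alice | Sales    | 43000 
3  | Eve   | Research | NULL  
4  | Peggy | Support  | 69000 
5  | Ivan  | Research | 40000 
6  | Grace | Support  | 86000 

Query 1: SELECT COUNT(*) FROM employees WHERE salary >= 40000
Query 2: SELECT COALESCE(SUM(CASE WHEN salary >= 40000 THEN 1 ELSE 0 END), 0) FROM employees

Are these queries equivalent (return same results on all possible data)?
Yes, equivalent

Both queries return: [(5,)]

Reason: COUNT with WHERE vs conditional SUM (COALESCE handles empty-table NULL)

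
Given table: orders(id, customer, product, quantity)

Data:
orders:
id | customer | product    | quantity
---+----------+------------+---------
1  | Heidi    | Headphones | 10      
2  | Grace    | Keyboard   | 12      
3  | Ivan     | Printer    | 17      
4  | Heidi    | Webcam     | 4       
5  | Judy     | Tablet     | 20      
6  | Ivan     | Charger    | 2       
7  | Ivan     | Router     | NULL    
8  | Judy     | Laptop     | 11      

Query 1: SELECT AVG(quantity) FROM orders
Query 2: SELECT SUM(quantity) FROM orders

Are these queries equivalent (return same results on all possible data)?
No, not equivalent

Query 1 returns: [(10.857142857142858,)]
Query 2 returns: [(76,)]

Reason: AVG vs SUM give different aggregate values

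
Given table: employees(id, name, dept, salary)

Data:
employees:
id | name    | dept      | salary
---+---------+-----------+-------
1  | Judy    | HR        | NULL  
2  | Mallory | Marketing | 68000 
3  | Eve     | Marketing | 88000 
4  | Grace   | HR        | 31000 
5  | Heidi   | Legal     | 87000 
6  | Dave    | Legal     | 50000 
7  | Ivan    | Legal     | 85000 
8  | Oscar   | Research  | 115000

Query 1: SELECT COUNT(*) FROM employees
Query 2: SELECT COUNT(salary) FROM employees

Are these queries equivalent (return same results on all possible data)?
No, not equivalent

Query 1 returns: [(8,)]
Query 2 returns: [(7,)]

Reason: COUNT(*) includes NULLs, COUNT(column) excludes them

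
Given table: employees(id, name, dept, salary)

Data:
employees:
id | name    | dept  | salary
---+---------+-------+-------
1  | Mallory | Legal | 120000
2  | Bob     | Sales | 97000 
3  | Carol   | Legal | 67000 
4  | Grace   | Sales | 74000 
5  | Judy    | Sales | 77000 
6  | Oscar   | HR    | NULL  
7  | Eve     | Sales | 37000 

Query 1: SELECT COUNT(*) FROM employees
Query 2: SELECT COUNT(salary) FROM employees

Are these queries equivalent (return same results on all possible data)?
No, not equivalent

Query 1 returns: [(7,)]
Query 2 returns: [(6,)]

Reason: COUNT(*) includes NULLs, COUNT(column) excludes them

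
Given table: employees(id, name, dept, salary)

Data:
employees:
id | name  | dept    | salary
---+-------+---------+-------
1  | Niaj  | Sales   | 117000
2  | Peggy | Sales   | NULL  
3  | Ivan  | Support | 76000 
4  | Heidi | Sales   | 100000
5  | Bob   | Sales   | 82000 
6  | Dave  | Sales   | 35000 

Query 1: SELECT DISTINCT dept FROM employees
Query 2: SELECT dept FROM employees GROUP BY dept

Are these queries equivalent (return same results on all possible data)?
Yes, equivalent

Both queries return: [('Sales',), ('Support',)]

Reason: Both get unique depts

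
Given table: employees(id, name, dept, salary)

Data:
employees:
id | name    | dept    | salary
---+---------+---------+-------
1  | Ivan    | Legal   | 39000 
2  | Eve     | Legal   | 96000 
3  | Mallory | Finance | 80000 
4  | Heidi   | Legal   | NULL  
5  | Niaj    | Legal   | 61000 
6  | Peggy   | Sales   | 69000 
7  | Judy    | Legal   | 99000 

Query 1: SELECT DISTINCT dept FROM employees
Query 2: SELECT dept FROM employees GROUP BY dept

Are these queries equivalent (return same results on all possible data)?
Yes, equivalent

Both queries return: [('Finance',), ('Legal',), ('Sales',)]

Reason: Both get unique depts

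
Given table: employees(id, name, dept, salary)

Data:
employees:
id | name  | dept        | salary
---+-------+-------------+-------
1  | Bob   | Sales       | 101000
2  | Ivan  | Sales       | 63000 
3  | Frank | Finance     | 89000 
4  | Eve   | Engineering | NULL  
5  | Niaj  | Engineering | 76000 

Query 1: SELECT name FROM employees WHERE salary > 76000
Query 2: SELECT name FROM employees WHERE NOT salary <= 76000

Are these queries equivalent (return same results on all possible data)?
Yes, equivalent

Both queries return: [('Bob',), ('Frank',)]

Reason: Both filter salary > 76000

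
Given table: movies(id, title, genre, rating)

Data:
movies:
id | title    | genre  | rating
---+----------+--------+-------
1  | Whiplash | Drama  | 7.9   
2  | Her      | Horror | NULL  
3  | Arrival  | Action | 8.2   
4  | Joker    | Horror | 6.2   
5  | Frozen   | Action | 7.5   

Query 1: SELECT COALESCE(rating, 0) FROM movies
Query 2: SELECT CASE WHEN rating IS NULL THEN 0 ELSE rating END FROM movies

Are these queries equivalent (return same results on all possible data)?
Yes, equivalent

Both queries return: [(0,), (6.2,), (7.5,), (7.9,), (8.2,)]

Reason: COALESCE vs CASE for NULL handling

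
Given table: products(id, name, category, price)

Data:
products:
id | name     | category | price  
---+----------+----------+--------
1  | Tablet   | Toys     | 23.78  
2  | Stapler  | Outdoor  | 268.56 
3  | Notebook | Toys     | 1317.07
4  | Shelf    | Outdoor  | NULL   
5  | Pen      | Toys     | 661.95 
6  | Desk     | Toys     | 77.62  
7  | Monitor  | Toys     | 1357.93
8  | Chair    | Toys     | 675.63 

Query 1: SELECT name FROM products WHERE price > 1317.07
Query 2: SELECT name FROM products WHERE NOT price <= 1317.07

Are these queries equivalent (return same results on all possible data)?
Yes, equivalent

Both queries return: [('Monitor',)]

Reason: Both filter price > 1317.07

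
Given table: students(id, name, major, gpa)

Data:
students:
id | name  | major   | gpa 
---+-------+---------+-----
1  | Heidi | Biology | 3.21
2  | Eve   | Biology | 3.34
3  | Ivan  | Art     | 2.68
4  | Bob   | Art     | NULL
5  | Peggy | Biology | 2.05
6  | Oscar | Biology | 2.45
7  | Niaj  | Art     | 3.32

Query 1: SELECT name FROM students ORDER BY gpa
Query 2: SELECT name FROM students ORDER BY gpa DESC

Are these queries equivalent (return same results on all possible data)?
No, not equivalent

Query 1 returns: [('Bob',), ('Peggy',), ('Oscar',), ('Ivan',), ('Heidi',), ('Niaj',), ('Eve',)]
Query 2 returns: [('Eve',), ('Niaj',), ('Heidi',), ('Ivan',), ('Oscar',), ('Peggy',), ('Bob',)]

Reason: ASC vs DESC gives opposite ordering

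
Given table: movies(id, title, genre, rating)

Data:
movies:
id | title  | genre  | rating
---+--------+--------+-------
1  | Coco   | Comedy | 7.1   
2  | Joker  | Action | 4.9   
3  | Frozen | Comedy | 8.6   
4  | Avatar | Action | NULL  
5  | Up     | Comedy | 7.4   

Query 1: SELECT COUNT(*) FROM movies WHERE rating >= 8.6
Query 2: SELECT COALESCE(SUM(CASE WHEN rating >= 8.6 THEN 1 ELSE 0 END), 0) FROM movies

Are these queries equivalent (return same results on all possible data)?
Yes, equivalent

Both queries return: [(1,)]

Reason: COUNT with WHERE vs conditional SUM (COALESCE handles empty-table NULL)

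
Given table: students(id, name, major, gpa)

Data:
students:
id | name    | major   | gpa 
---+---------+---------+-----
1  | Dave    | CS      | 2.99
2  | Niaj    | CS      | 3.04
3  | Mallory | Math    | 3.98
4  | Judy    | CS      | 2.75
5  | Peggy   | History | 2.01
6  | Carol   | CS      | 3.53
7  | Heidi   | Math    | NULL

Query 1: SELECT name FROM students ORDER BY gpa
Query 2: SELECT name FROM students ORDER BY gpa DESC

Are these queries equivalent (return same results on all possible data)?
No, not equivalent

Query 1 returns: [('Heidi',), ('Peggy',), ('Judy',), ('Dave',), ('Niaj',), ('Carol',), ('Mallory',)]
Query 2 returns: [('Mallory',), ('Carol',), ('Niaj',), ('Dave',), ('Judy',), ('Peggy',), ('Heidi',)]

Reason: ASC vs DESC gives opposite ordering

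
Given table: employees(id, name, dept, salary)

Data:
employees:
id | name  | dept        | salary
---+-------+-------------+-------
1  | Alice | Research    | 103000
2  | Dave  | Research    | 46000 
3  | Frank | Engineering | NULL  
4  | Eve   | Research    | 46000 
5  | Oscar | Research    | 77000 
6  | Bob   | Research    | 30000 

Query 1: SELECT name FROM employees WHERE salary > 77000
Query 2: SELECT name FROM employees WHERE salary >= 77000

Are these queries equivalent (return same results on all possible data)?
No, not equivalent

Query 1 returns: [('Alice',)]
Query 2 returns: [('Alice',), ('Oscar',)]

Reason: > vs >= gives different results when salary = 77000 exists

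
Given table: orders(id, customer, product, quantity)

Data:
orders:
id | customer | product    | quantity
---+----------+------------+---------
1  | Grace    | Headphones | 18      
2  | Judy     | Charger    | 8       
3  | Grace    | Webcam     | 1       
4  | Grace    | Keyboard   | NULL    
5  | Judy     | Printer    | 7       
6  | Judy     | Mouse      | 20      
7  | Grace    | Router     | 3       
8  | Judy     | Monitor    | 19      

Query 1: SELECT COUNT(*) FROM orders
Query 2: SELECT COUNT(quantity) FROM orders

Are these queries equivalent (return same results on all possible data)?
No, not equivalent

Query 1 returns: [(8,)]
Query 2 returns: [(7,)]

Reason: COUNT(*) includes NULLs, COUNT(column) excludes them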